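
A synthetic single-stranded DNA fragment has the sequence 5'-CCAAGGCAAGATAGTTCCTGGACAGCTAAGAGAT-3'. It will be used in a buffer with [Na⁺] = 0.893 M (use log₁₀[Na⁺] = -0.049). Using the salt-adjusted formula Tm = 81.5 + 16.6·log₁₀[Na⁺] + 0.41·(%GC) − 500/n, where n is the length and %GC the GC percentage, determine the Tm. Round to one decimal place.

85.3°C

Length n = 34. A=12, T=6, G=9, C=7
G+C = 16, so %GC = 16/34 × 100 = 47.059%
Salt term: 16.6 × (-0.049) = -0.813
GC term: 0.41 × 47.059 = 19.294; length term: −500/34 = −14.706
Tm = 81.5 + (-0.813) + 19.294 − 14.706 = 85.275 → 85.3°C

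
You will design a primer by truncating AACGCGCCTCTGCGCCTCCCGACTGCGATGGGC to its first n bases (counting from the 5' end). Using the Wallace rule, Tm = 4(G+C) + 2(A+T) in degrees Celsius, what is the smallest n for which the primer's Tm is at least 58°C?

n = 17

First 16 bases: AACGCGCCTCTGCGCC → Tm = 56°C (< 58°C)
First 17 bases: AACGCGCCTCTGCGCCT → Tm = 58°C (≥ 58°C)
Since every base adds ≥2°C, Tm only increases with n, so the threshold is first crossed at n = 17.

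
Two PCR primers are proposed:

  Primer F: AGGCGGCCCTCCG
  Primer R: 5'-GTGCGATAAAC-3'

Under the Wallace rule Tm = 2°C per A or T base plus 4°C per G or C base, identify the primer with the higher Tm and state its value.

Primer F, 48°C

Primer F: A+T=2, G+C=11 → Tm = 2(2)+4(11) = 48°C
Primer R: A+T=6, G+C=5 → Tm = 2(6)+4(5) = 32°C
48°C vs 32°C → primer F is higher.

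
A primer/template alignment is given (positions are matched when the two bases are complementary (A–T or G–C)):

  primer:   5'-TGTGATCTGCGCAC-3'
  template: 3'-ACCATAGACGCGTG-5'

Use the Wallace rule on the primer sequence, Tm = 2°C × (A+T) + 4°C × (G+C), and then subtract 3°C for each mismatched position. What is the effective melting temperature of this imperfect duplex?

Primer base counts: A=2, T=4, G=4, C=4 → A+T=6, G+C=8
Perfect-match Tm = 2(6) + 4(8) = 12 + 32 = 44°C
Mismatches (positions where the bases are not complementary): 2 (at positions 3, 4)
Effective Tm = 44 − 2×3 = 44 − 6 = 38°C

38°C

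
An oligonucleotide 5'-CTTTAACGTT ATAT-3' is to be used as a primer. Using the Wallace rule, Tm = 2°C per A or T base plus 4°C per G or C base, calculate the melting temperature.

Base counts: T=7, G=1, C=2, A=4
A+T = 11, G+C = 3
Tm = 2(11) + 4(3) = 22 + 12 = 34°C

34°C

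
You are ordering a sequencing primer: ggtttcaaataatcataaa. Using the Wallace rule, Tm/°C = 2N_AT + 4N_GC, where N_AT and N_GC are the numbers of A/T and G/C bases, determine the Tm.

Scanning the sequence gives A=9, G=2, T=6, C=2.
So N_AT = 15 and N_GC = 4.
Tm = 2×15 + 4×4 = 46°C

46°C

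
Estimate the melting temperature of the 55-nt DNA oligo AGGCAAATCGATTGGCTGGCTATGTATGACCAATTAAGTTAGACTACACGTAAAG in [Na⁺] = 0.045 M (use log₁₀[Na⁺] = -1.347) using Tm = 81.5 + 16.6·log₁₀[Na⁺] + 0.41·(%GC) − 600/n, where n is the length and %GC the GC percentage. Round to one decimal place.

64.6°C

Length n = 55. Counting bases: G=13, T=14, A=19, C=9
G+C = 22, so %GC = 22/55 × 100 = 40%
Salt term: 16.6 × (-1.347) = -22.36
GC term: 0.41 × 40 = 16.4; length term: −600/55 = −10.909
Tm = 81.5 + (-22.36) + 16.4 − 10.909 = 64.631 → 64.6°C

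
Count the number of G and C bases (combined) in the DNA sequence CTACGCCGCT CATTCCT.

Counting bases: T=5, A=2, C=8, G=2
G+C = 2 + 8 = 10

10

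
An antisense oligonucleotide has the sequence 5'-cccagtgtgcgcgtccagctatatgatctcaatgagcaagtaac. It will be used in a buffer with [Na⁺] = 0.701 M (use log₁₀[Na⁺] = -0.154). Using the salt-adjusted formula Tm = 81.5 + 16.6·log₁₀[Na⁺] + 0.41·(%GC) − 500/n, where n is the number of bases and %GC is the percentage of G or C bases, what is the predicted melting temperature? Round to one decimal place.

88.1°C

Length n = 44. G=10, T=10, C=12, A=12
G+C = 22, so %GC = 22/44 × 100 = 50%
Salt term: 16.6 × (-0.154) = -2.556
GC term: 0.41 × 50 = 20.5; length term: −500/44 = −11.364
Tm = 81.5 + (-2.556) + 20.5 − 11.364 = 88.08 → 88.1°C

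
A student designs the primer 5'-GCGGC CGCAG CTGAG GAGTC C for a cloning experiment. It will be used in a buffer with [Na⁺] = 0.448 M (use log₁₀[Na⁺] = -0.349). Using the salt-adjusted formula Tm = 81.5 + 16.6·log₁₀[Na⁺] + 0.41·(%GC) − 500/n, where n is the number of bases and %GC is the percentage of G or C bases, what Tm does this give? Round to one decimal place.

Length n = 21. Counting bases: A=3, G=9, C=7, T=2
G+C = 16, so %GC = 16/21 × 100 = 76.19%
Salt term: 16.6 × (-0.349) = -5.793
GC term: 0.41 × 76.19 = 31.238; length term: −500/21 = −23.81
Tm = 81.5 + (-5.793) + 31.238 − 23.81 = 83.135 → 83.1°C

83.1°C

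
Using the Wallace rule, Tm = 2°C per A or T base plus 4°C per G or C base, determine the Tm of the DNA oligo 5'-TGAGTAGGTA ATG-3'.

36°C

Scanning the sequence gives C=0, G=5, T=4, A=4.
A+T = 8, G+C = 5
Tm = 4·5 + 2·8 = 20 + 16 = 36°C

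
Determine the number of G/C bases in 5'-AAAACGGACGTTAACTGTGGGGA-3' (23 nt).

11

Counting bases: C=3, G=8, A=8, T=4
Total G or C: 8 + 3 = 11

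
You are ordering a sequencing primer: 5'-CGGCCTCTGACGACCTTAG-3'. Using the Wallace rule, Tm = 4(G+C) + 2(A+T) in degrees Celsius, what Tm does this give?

62°C

G=5, T=4, C=7, A=3
AT pairs contribute 7, GC pairs contribute 12.
Tm = 2×7 + 4×12 = 62°C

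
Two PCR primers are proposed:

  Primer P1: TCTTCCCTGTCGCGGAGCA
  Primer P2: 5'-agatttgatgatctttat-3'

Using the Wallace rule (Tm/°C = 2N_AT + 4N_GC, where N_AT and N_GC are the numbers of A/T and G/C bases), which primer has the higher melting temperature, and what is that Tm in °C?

Primer P1, 62°C

Primer P1: A+T=7, G+C=12 → Tm = 2(7)+4(12) = 62°C
Primer P2: A+T=14, G+C=4 → Tm = 2(14)+4(4) = 44°C
62°C vs 44°C → primer P1 is higher.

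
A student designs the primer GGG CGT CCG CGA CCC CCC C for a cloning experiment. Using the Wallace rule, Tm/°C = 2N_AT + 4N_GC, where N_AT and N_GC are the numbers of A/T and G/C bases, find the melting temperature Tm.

Counting bases: A=1, C=11, T=1, G=6
So N_AT = 2 and N_GC = 17.
Tm = 2×2 + 4×17 = 72°C

72°C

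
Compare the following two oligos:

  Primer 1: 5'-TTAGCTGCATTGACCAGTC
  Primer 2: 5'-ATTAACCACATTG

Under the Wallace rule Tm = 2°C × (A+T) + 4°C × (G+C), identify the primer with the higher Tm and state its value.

Primer 1: A+T=10, G+C=9 → Tm = 2(10)+4(9) = 56°C
Primer 2: A+T=9, G+C=4 → Tm = 2(9)+4(4) = 34°C
56°C vs 34°C → primer 1 is higher.

Primer 1, 56°C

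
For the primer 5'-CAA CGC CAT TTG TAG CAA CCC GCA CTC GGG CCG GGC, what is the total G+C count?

24

Scanning the sequence gives C=14, G=10, A=7, T=5.
G+C = 10 + 14 = 24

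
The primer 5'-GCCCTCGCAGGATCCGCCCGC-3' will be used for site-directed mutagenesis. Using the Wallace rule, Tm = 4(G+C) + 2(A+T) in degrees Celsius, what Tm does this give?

76°C

Base counts: T=2, G=6, A=2, C=11
AT pairs contribute 4, GC pairs contribute 17.
Tm = 2×4 + 4×17 = 76°C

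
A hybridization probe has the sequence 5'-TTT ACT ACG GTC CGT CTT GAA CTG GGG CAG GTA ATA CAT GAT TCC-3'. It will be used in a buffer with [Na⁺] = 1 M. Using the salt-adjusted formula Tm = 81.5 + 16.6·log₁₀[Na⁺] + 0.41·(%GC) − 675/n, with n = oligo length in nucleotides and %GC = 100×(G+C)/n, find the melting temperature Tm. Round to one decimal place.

85.6°C

Length n = 45. C=10, A=10, G=11, T=14
G+C = 21, so %GC = 21/45 × 100 = 46.667%
Salt term: 16.6 × (0) = 0
GC term: 0.41 × 46.667 = 19.133; length term: −675/45 = −15
Tm = 81.5 + (0) + 19.133 − 15 = 85.633 → 85.6°C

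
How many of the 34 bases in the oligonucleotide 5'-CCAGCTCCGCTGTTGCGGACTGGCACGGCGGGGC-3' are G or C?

Base counts: C=12, A=3, G=14, T=5
G+C = 14 + 12 = 26

26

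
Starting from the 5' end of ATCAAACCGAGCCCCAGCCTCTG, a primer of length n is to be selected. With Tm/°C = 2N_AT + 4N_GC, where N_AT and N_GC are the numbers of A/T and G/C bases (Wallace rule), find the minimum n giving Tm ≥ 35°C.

First 11 bases: ATCAAACCGAG → Tm = 32°C (< 35°C)
First 12 bases: ATCAAACCGAGC → Tm = 36°C (≥ 35°C)
Each additional base adds 2°C (A/T) or 4°C (G/C), so Tm is non-decreasing in n; n = 12 is the first length to reach 35°C.

n = 12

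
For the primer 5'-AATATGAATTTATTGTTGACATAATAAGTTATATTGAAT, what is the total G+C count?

C=1, G=5, T=17, A=16
Total G or C: 5 + 1 = 6

6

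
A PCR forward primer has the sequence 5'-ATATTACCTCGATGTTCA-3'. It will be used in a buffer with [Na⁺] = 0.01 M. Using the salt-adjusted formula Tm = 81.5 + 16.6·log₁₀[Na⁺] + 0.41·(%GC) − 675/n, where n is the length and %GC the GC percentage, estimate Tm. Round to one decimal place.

24.5°C

Length n = 18. C=4, G=2, T=7, A=5
G+C = 6, so %GC = 6/18 × 100 = 33.333%
Salt term: 16.6 × (-2) = -33.2
GC term: 0.41 × 33.333 = 13.667; length term: −675/18 = −37.5
Tm = 81.5 + (-33.2) + 13.667 − 37.5 = 24.467 → 24.5°C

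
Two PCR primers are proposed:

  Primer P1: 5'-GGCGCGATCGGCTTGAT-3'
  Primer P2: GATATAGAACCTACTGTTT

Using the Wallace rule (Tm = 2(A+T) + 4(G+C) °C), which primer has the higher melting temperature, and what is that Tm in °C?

Primer P1: A+T=6, G+C=11 → Tm = 2(6)+4(11) = 56°C
Primer P2: A+T=13, G+C=6 → Tm = 2(13)+4(6) = 50°C
56°C vs 50°C → primer P1 is higher.

Primer P1, 56°C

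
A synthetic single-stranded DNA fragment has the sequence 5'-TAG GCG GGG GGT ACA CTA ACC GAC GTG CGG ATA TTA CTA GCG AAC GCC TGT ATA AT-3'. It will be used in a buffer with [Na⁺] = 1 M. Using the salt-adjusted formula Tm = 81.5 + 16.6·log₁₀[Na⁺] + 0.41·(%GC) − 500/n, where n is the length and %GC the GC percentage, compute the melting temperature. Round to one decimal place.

Length n = 56. Counting bases: T=12, A=15, C=12, G=17
G+C = 29, so %GC = 29/56 × 100 = 51.786%
Salt term: 16.6 × (0) = 0
GC term: 0.41 × 51.786 = 21.232; length term: −500/56 = −8.929
Tm = 81.5 + (0) + 21.232 − 8.929 = 93.803 → 93.8°C

93.8°C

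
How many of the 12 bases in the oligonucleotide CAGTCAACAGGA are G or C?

6

Counting bases: C=3, G=3, A=5, T=1
G+C = 3 + 3 = 6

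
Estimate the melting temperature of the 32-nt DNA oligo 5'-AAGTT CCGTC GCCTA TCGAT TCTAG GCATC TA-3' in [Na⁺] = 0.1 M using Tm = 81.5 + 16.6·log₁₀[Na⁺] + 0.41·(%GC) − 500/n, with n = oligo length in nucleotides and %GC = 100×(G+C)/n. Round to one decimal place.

68.5°C

Length n = 32. Base counts: T=10, C=9, G=6, A=7
G+C = 15, so %GC = 15/32 × 100 = 46.875%
Salt term: 16.6 × (-1) = -16.6
GC term: 0.41 × 46.875 = 19.219; length term: −500/32 = −15.625
Tm = 81.5 + (-16.6) + 19.219 − 15.625 = 68.494 → 68.5°C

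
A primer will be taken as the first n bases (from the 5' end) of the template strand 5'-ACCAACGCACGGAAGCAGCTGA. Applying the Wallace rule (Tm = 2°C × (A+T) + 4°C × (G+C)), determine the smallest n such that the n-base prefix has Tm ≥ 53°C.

n = 17

First 16 bases: ACCAACGCACGGAAGC → Tm = 52°C (< 53°C)
First 17 bases: ACCAACGCACGGAAGCA → Tm = 54°C (≥ 53°C)
Each additional base adds 2°C (A/T) or 4°C (G/C), so Tm is non-decreasing in n; n = 17 is the first length to reach 53°C.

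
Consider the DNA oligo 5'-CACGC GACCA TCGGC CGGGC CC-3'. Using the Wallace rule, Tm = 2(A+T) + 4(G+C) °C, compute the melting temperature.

80°C

Scanning the sequence gives A=3, G=7, C=11, T=1.
AT pairs contribute 4, GC pairs contribute 18.
Tm = 4·18 + 2·4 = 72 + 8 = 80°C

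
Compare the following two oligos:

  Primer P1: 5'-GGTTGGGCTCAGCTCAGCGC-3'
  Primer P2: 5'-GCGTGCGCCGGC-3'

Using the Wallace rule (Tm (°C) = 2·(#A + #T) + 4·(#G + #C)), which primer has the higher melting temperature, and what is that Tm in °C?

Primer P1: A+T=6, G+C=14 → Tm = 2(6)+4(14) = 68°C
Primer P2: A+T=1, G+C=11 → Tm = 2(1)+4(11) = 46°C
68°C vs 46°C → primer P1 is higher.

Primer P1, 68°C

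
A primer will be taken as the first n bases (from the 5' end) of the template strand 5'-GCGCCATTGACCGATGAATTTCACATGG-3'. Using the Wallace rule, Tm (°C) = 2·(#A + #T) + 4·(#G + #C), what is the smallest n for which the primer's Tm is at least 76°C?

First 25 bases: GCGCCATTGACCGATGAATTTCACA → Tm = 74°C (< 76°C)
First 26 bases: GCGCCATTGACCGATGAATTTCACAT → Tm = 76°C (≥ 76°C)
Each additional base adds 2°C (A/T) or 4°C (G/C), so Tm is non-decreasing in n; n = 26 is the first length to reach 76°C.

n = 26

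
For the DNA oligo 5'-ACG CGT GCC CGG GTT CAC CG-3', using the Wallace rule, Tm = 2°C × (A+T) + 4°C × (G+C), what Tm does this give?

70°C

Counting bases: G=7, C=8, A=2, T=3
AT pairs contribute 5, GC pairs contribute 15.
Tm = 4·15 + 2·5 = 60 + 10 = 70°C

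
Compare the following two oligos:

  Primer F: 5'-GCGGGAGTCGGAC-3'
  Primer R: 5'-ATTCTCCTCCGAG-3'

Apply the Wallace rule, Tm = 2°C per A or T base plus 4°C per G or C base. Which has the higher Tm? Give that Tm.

Primer F: A+T=3, G+C=10 → Tm = 2(3)+4(10) = 46°C
Primer R: A+T=6, G+C=7 → Tm = 2(6)+4(7) = 40°C
46°C vs 40°C → primer F is higher.

Primer F, 46°C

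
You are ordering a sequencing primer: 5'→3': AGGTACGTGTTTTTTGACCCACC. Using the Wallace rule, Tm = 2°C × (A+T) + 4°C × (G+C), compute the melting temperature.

Scanning the sequence gives A=4, G=5, T=8, C=6.
AT pairs contribute 12, GC pairs contribute 11.
Tm = 2×12 + 4×11 = 68°C

68°C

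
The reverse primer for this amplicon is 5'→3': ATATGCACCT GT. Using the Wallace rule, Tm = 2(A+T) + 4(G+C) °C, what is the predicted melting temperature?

Base counts: T=4, C=3, A=3, G=2
A+T = 7, G+C = 5
Tm = 2×7 + 4×5 = 34°C

34°C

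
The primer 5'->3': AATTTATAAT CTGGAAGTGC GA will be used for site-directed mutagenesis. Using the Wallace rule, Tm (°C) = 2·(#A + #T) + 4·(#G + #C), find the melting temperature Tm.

C=2, A=8, G=5, T=7
A+T = 15, G+C = 7
Tm = 2(15) + 4(7) = 30 + 28 = 58°C

58°C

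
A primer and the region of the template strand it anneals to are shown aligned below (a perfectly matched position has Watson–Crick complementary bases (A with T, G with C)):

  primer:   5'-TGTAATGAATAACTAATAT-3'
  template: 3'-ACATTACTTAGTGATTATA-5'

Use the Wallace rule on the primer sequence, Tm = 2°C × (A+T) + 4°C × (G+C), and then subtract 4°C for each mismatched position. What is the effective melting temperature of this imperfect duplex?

Primer base counts: A=9, T=7, G=2, C=1 → A+T=16, G+C=3
Perfect-match Tm = 2(16) + 4(3) = 32 + 12 = 44°C
Mismatches (positions where the bases are not complementary): 1 (at position 11)
Effective Tm = 44 − 1×4 = 44 − 4 = 40°C

40°C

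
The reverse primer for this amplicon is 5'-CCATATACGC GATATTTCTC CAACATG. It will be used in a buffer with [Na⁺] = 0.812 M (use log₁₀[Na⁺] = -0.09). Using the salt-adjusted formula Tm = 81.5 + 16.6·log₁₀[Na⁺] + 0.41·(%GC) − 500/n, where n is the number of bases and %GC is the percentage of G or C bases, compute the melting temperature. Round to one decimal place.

Length n = 27. Counting bases: G=3, A=8, T=8, C=8
G+C = 11, so %GC = 11/27 × 100 = 40.741%
Salt term: 16.6 × (-0.09) = -1.494
GC term: 0.41 × 40.741 = 16.704; length term: −500/27 = −18.519
Tm = 81.5 + (-1.494) + 16.704 − 18.519 = 78.191 → 78.2°C

78.2°C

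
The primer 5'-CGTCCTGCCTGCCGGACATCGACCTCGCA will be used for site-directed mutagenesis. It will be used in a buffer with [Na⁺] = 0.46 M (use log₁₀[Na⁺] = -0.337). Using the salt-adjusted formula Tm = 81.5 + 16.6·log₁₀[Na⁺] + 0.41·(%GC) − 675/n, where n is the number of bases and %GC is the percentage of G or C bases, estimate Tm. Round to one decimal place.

80.9°C

Length n = 29. A=4, C=13, G=7, T=5
G+C = 20, so %GC = 20/29 × 100 = 68.966%
Salt term: 16.6 × (-0.337) = -5.594
GC term: 0.41 × 68.966 = 28.276; length term: −675/29 = −23.276
Tm = 81.5 + (-5.594) + 28.276 − 23.276 = 80.906 → 80.9°C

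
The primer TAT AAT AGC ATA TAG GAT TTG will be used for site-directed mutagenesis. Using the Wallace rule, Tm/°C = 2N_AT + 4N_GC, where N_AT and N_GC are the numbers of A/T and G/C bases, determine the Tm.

Base counts: C=1, T=8, G=4, A=8
AT pairs contribute 16, GC pairs contribute 5.
Tm = 4·5 + 2·16 = 20 + 32 = 52°C

52°C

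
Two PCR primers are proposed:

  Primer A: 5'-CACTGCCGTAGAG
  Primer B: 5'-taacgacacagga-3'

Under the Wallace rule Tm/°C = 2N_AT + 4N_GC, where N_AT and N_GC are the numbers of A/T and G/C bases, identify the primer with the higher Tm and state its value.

Primer A, 42°C

Primer A: A+T=5, G+C=8 → Tm = 2(5)+4(8) = 42°C
Primer B: A+T=7, G+C=6 → Tm = 2(7)+4(6) = 38°C
42°C vs 38°C → primer A is higher.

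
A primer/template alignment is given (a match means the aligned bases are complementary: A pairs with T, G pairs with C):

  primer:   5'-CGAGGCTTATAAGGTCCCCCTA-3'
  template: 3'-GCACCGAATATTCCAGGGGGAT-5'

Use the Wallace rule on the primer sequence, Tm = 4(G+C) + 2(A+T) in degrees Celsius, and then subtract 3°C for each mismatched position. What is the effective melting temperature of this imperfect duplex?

65°C

Primer base counts: A=5, T=5, G=5, C=7 → A+T=10, G+C=12
Perfect-match Tm = 2(10) + 4(12) = 20 + 48 = 68°C
Mismatches (positions where the bases are not complementary): 1 (at position 3)
Effective Tm = 68 − 1×3 = 68 − 3 = 65°C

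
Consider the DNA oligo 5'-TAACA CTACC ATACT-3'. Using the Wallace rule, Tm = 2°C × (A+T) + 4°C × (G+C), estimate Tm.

Scanning the sequence gives G=0, A=6, T=4, C=5.
A+T = 10, G+C = 5
Tm = 2(10) + 4(5) = 20 + 20 = 40°C

40°C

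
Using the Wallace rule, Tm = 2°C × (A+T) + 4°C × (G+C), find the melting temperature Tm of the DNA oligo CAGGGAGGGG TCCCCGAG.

Scanning the sequence gives G=9, T=1, A=3, C=5.
A+T = 4, G+C = 14
Tm = 2(4) + 4(14) = 8 + 56 = 64°C

64°C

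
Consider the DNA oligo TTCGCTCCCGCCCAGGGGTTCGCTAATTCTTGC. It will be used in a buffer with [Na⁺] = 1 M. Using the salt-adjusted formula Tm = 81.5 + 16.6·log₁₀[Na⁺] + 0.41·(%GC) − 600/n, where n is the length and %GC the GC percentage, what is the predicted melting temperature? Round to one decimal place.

88.2°C

Length n = 33. Base counts: C=12, A=3, G=8, T=10
G+C = 20, so %GC = 20/33 × 100 = 60.606%
Salt term: 16.6 × (0) = 0
GC term: 0.41 × 60.606 = 24.848; length term: −600/33 = −18.182
Tm = 81.5 + (0) + 24.848 − 18.182 = 88.166 → 88.2°C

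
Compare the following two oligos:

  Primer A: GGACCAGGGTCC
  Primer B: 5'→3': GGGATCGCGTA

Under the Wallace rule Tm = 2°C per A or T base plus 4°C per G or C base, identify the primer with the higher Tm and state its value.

Primer A: A+T=3, G+C=9 → Tm = 2(3)+4(9) = 42°C
Primer B: A+T=4, G+C=7 → Tm = 2(4)+4(7) = 36°C
42°C vs 36°C → primer A is higher.

Primer A, 42°C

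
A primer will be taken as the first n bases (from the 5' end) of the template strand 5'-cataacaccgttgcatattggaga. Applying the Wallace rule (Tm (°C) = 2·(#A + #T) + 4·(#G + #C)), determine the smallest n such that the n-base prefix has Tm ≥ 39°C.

n = 14

First 13 bases: CATAACACCGTTG → Tm = 38°C (< 39°C)
First 14 bases: CATAACACCGTTGC → Tm = 42°C (≥ 39°C)
Each additional base adds 2°C (A/T) or 4°C (G/C), so Tm is non-decreasing in n; n = 14 is the first length to reach 39°C.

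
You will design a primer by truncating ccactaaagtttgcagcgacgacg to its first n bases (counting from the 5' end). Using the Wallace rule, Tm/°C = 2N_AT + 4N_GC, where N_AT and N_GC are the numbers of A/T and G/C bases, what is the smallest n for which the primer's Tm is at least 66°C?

First 21 bases: CCACTAAAGTTTGCAGCGACG → Tm = 64°C (< 66°C)
First 22 bases: CCACTAAAGTTTGCAGCGACGA → Tm = 66°C (≥ 66°C)
Each additional base adds 2°C (A/T) or 4°C (G/C), so Tm is non-decreasing in n; n = 22 is the first length to reach 66°C.

n = 22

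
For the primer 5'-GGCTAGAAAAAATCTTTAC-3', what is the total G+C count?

Scanning the sequence gives C=3, A=8, T=5, G=3.
G+C = 3 + 3 = 6

6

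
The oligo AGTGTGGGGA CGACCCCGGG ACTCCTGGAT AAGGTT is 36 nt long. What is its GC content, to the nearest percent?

Scanning the sequence gives T=7, C=8, A=7, G=14.
G+C = 14 + 8 = 22 out of 36 bases
%GC = 22/36 × 100 = 61.11% ≈ 61%

61%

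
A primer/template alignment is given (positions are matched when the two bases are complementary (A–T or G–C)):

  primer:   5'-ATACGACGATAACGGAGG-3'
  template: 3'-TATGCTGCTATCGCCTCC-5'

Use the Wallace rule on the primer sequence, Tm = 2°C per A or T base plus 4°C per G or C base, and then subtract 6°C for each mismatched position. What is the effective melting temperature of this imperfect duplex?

48°C

Primer base counts: A=7, T=2, G=6, C=3 → A+T=9, G+C=9
Perfect-match Tm = 2(9) + 4(9) = 18 + 36 = 54°C
Mismatches (positions where the bases are not complementary): 1 (at position 12)
Effective Tm = 54 − 1×6 = 54 − 6 = 48°C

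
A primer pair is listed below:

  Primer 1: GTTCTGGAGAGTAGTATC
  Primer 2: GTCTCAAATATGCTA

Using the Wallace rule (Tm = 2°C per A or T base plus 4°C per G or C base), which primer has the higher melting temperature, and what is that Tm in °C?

Primer 1: A+T=10, G+C=8 → Tm = 2(10)+4(8) = 52°C
Primer 2: A+T=10, G+C=5 → Tm = 2(10)+4(5) = 40°C
52°C vs 40°C → primer 1 is higher.

Primer 1, 52°C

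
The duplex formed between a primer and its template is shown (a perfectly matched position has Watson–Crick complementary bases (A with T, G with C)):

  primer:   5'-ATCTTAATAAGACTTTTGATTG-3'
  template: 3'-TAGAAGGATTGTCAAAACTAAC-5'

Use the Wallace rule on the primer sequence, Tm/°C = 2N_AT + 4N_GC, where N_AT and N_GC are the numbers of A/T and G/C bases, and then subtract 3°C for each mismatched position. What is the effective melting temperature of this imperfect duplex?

42°C

Primer base counts: A=7, T=10, G=3, C=2 → A+T=17, G+C=5
Perfect-match Tm = 2(17) + 4(5) = 34 + 20 = 54°C
Mismatches (positions where the bases are not complementary): 4 (at positions 6, 7, 11, 13)
Effective Tm = 54 − 4×3 = 54 − 12 = 42°C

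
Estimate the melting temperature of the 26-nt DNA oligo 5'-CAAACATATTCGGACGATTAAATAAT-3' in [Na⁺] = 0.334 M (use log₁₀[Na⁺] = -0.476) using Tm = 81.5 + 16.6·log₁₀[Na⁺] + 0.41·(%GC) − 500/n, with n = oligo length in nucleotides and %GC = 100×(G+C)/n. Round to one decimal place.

65.4°C

Length n = 26. T=7, C=4, A=12, G=3
G+C = 7, so %GC = 7/26 × 100 = 26.923%
Salt term: 16.6 × (-0.476) = -7.902
GC term: 0.41 × 26.923 = 11.038; length term: −500/26 = −19.231
Tm = 81.5 + (-7.902) + 11.038 − 19.231 = 65.405 → 65.4°C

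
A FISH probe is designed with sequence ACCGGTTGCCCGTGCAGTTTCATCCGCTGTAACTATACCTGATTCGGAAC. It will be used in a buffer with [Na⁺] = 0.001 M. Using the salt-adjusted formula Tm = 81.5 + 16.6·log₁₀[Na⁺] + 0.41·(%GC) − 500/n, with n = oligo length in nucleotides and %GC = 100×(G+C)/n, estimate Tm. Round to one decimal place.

Length n = 50. Counting bases: A=10, T=14, G=11, C=15
G+C = 26, so %GC = 26/50 × 100 = 52%
Salt term: 16.6 × (-3) = -49.8
GC term: 0.41 × 52 = 21.32; length term: −500/50 = −10
Tm = 81.5 + (-49.8) + 21.32 − 10 = 43.02 → 43.0°C

43.0°C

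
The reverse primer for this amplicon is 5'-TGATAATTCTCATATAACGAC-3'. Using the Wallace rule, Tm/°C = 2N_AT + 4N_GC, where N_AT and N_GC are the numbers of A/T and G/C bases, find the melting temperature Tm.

Scanning the sequence gives C=4, G=2, T=7, A=8.
AT pairs contribute 15, GC pairs contribute 6.
Tm = 4·6 + 2·15 = 24 + 30 = 54°C

54°C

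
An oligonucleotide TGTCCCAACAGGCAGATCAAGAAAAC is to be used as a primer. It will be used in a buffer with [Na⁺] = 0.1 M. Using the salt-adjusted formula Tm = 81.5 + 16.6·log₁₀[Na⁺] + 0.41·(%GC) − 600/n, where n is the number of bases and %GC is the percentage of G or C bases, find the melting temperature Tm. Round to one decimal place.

60.7°C

Length n = 26. Scanning the sequence gives C=7, G=5, A=11, T=3.
G+C = 12, so %GC = 12/26 × 100 = 46.154%
Salt term: 16.6 × (-1) = -16.6
GC term: 0.41 × 46.154 = 18.923; length term: −600/26 = −23.077
Tm = 81.5 + (-16.6) + 18.923 − 23.077 = 60.746 → 60.7°C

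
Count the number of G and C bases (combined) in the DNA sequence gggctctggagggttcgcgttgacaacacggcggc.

Base counts: T=6, C=9, A=5, G=15
G+C = 15 + 9 = 24

24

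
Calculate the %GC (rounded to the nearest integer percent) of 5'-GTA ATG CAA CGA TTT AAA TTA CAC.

Scanning the sequence gives C=4, T=7, A=10, G=3.
G+C = 3 + 4 = 7 out of 24 bases
%GC = 7/24 × 100 = 29.17% ≈ 29%

29%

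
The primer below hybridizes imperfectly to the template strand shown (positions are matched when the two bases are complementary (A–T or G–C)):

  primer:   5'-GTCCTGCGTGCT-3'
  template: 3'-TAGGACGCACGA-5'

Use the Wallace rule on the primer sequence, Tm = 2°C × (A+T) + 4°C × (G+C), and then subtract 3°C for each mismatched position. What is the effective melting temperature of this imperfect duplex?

Primer base counts: A=0, T=4, G=4, C=4 → A+T=4, G+C=8
Perfect-match Tm = 2(4) + 4(8) = 8 + 32 = 40°C
Mismatches (positions where the bases are not complementary): 1 (at position 1)
Effective Tm = 40 − 1×3 = 40 − 3 = 37°C

37°C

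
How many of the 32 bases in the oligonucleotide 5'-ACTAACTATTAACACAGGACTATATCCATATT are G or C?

9

Base counts: T=10, G=2, C=7, A=13
G+C = 2 + 7 = 9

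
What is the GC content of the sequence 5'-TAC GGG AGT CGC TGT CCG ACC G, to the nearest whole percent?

Base counts: G=8, A=3, C=7, T=4
G+C = 8 + 7 = 15 out of 22 bases
%GC = 15/22 × 100 = 68.18% ≈ 68%

68%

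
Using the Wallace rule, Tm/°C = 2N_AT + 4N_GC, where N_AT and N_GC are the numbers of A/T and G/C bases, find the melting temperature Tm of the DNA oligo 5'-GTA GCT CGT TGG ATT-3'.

44°C

Base counts: T=6, G=5, C=2, A=2
So N_AT = 8 and N_GC = 7.
Tm = 2(8) + 4(7) = 16 + 28 = 44°C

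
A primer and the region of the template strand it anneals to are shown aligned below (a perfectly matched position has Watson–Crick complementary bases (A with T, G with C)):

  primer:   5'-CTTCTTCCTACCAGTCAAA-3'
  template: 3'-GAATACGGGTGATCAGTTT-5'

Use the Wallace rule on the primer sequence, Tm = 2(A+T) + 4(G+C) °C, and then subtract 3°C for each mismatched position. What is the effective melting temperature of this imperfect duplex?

Primer base counts: A=5, T=6, G=1, C=7 → A+T=11, G+C=8
Perfect-match Tm = 2(11) + 4(8) = 22 + 32 = 54°C
Mismatches (positions where the bases are not complementary): 4 (at positions 4, 6, 9, 12)
Effective Tm = 54 − 4×3 = 54 − 12 = 42°C

42°C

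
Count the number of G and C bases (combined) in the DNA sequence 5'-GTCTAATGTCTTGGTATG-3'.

G=5, C=2, T=8, A=3
Total G or C: 5 + 2 = 7

7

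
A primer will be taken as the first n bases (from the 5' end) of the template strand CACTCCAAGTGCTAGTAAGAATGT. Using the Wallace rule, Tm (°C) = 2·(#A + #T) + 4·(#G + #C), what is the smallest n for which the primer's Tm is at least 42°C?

First 13 bases: CACTCCAAGTGCT → Tm = 40°C (< 42°C)
First 14 bases: CACTCCAAGTGCTA → Tm = 42°C (≥ 42°C)
Each additional base adds 2°C (A/T) or 4°C (G/C), so Tm is non-decreasing in n; n = 14 is the first length to reach 42°C.

n = 14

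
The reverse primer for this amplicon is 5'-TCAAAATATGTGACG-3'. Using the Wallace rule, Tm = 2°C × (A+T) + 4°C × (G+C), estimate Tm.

A=6, T=4, C=2, G=3
AT pairs contribute 10, GC pairs contribute 5.
Tm = 2×10 + 4×5 = 40°C

40°C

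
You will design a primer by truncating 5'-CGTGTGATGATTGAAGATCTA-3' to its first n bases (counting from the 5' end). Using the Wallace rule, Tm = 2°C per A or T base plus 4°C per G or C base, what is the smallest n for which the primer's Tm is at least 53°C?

First 18 bases: CGTGTGATGATTGAAGAT → Tm = 50°C (< 53°C)
First 19 bases: CGTGTGATGATTGAAGATC → Tm = 54°C (≥ 53°C)
Since every base adds ≥2°C, Tm only increases with n, so the threshold is first crossed at n = 19.

n = 19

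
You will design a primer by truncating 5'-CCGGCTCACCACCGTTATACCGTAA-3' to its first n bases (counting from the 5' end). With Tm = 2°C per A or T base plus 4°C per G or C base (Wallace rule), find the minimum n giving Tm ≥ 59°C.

First 18 bases: CCGGCTCACCACCGTTAT → Tm = 58°C (< 59°C)
First 19 bases: CCGGCTCACCACCGTTATA → Tm = 60°C (≥ 59°C)
Each additional base adds 2°C (A/T) or 4°C (G/C), so Tm is non-decreasing in n; n = 19 is the first length to reach 59°C.

n = 19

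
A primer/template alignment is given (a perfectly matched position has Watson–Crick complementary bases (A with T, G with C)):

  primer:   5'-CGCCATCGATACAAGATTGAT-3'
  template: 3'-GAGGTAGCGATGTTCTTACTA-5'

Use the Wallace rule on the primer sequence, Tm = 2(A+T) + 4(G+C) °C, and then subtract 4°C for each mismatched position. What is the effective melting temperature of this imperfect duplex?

Primer base counts: A=7, T=5, G=4, C=5 → A+T=12, G+C=9
Perfect-match Tm = 2(12) + 4(9) = 24 + 36 = 60°C
Mismatches (positions where the bases are not complementary): 3 (at positions 2, 9, 17)
Effective Tm = 60 − 3×4 = 60 − 12 = 48°C

48°C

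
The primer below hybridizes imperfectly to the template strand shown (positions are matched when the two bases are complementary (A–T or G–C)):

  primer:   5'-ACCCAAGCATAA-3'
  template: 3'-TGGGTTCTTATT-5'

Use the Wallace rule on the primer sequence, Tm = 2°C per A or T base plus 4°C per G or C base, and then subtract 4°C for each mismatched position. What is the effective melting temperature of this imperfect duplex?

30°C

Primer base counts: A=6, T=1, G=1, C=4 → A+T=7, G+C=5
Perfect-match Tm = 2(7) + 4(5) = 14 + 20 = 34°C
Mismatches (positions where the bases are not complementary): 1 (at position 8)
Effective Tm = 34 − 1×4 = 34 − 4 = 30°C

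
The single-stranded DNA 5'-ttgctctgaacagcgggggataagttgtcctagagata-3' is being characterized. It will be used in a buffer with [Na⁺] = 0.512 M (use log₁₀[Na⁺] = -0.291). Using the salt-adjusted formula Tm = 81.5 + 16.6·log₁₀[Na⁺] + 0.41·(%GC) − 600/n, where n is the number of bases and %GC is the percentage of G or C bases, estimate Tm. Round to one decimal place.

80.3°C

Length n = 38. Scanning the sequence gives G=12, A=10, T=10, C=6.
G+C = 18, so %GC = 18/38 × 100 = 47.368%
Salt term: 16.6 × (-0.291) = -4.831
GC term: 0.41 × 47.368 = 19.421; length term: −600/38 = −15.789
Tm = 81.5 + (-4.831) + 19.421 − 15.789 = 80.301 → 80.3°C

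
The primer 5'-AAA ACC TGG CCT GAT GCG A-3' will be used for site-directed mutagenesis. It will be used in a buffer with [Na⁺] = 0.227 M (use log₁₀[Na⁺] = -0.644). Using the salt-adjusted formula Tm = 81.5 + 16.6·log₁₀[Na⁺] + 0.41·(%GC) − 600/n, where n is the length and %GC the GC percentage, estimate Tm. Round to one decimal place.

60.8°C

Length n = 19. Counting bases: A=6, C=5, G=5, T=3
G+C = 10, so %GC = 10/19 × 100 = 52.632%
Salt term: 16.6 × (-0.644) = -10.69
GC term: 0.41 × 52.632 = 21.579; length term: −600/19 = −31.579
Tm = 81.5 + (-10.69) + 21.579 − 31.579 = 60.81 → 60.8°C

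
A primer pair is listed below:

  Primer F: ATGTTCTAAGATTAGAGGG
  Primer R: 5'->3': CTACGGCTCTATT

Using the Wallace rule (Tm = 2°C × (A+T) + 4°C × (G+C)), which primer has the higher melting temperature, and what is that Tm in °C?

Primer F: A+T=12, G+C=7 → Tm = 2(12)+4(7) = 52°C
Primer R: A+T=7, G+C=6 → Tm = 2(7)+4(6) = 38°C
52°C vs 38°C → primer F is higher.

Primer F, 52°C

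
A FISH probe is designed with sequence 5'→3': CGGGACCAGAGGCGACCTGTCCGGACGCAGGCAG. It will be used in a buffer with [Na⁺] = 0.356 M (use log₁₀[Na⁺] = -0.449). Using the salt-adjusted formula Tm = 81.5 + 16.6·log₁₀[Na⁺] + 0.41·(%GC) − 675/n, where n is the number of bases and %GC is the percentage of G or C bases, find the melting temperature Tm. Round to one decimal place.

Length n = 34. A=7, C=11, T=2, G=14
G+C = 25, so %GC = 25/34 × 100 = 73.529%
Salt term: 16.6 × (-0.449) = -7.453
GC term: 0.41 × 73.529 = 30.147; length term: −675/34 = −19.853
Tm = 81.5 + (-7.453) + 30.147 − 19.853 = 84.341 → 84.3°C

84.3°C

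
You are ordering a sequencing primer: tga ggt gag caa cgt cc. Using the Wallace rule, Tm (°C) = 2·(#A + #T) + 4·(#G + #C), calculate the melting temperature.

54°C

Scanning the sequence gives C=4, G=6, T=3, A=4.
A+T = 7, G+C = 10
Tm = 2×7 + 4×10 = 54°C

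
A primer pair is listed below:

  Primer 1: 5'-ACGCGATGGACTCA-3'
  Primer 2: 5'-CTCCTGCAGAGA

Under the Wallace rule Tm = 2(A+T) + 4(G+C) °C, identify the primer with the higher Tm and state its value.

Primer 1, 44°C

Primer 1: A+T=6, G+C=8 → Tm = 2(6)+4(8) = 44°C
Primer 2: A+T=5, G+C=7 → Tm = 2(5)+4(7) = 38°C
44°C vs 38°C → primer 1 is higher.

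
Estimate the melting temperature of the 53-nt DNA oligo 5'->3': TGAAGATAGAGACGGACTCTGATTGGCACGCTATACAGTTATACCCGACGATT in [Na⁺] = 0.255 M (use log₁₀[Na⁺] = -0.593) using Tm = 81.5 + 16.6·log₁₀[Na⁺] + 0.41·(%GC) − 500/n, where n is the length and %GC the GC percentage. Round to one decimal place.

Length n = 53. Base counts: T=13, G=13, A=16, C=11
G+C = 24, so %GC = 24/53 × 100 = 45.283%
Salt term: 16.6 × (-0.593) = -9.844
GC term: 0.41 × 45.283 = 18.566; length term: −500/53 = −9.434
Tm = 81.5 + (-9.844) + 18.566 − 9.434 = 80.788 → 80.8°C

80.8°C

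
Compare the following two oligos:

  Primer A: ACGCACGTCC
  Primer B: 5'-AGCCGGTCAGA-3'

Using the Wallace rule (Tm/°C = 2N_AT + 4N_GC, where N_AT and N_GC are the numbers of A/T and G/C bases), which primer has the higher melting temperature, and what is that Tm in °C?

Primer A: A+T=3, G+C=7 → Tm = 2(3)+4(7) = 34°C
Primer B: A+T=4, G+C=7 → Tm = 2(4)+4(7) = 36°C
34°C vs 36°C → primer B is higher.

Primer B, 36°C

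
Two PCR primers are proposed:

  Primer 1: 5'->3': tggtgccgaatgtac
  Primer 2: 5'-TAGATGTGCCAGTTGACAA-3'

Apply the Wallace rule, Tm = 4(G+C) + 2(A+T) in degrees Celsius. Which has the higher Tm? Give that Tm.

Primer 2, 54°C

Primer 1: A+T=7, G+C=8 → Tm = 2(7)+4(8) = 46°C
Primer 2: A+T=11, G+C=8 → Tm = 2(11)+4(8) = 54°C
46°C vs 54°C → primer 2 is higher.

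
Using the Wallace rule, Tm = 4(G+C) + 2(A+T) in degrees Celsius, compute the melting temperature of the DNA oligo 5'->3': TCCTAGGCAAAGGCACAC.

56°C

Scanning the sequence gives C=6, G=4, A=6, T=2.
AT pairs contribute 8, GC pairs contribute 10.
Tm = 4·10 + 2·8 = 40 + 16 = 56°C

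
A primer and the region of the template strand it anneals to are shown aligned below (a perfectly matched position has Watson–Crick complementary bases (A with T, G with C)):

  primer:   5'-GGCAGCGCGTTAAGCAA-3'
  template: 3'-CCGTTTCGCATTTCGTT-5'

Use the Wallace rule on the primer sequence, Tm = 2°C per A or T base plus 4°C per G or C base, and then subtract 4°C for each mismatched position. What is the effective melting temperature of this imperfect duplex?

Primer base counts: A=5, T=2, G=6, C=4 → A+T=7, G+C=10
Perfect-match Tm = 2(7) + 4(10) = 14 + 40 = 54°C
Mismatches (positions where the bases are not complementary): 3 (at positions 5, 6, 11)
Effective Tm = 54 − 3×4 = 54 − 12 = 42°C

42°C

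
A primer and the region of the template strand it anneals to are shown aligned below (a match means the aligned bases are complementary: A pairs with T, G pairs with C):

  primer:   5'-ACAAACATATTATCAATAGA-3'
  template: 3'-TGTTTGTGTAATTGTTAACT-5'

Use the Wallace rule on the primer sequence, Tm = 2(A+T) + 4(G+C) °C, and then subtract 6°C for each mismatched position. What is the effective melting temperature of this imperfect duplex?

30°C

Primer base counts: A=11, T=5, G=1, C=3 → A+T=16, G+C=4
Perfect-match Tm = 2(16) + 4(4) = 32 + 16 = 48°C
Mismatches (positions where the bases are not complementary): 3 (at positions 8, 13, 18)
Effective Tm = 48 − 3×6 = 48 − 18 = 30°C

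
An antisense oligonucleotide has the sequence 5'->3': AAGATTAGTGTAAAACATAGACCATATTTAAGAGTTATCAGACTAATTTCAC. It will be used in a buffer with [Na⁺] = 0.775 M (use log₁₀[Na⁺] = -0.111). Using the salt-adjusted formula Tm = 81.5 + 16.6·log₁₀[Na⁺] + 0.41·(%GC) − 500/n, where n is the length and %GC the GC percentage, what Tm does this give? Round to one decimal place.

Length n = 52. Scanning the sequence gives A=22, C=7, T=16, G=7.
G+C = 14, so %GC = 14/52 × 100 = 26.923%
Salt term: 16.6 × (-0.111) = -1.843
GC term: 0.41 × 26.923 = 11.038; length term: −500/52 = −9.615
Tm = 81.5 + (-1.843) + 11.038 − 9.615 = 81.08 → 81.1°C

81.1°C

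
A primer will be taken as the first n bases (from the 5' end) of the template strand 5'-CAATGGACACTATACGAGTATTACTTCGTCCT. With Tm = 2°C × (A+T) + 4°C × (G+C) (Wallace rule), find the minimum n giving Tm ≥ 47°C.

First 16 bases: CAATGGACACTATACG → Tm = 46°C (< 47°C)
First 17 bases: CAATGGACACTATACGA → Tm = 48°C (≥ 47°C)
Since every base adds ≥2°C, Tm only increases with n, so the threshold is first crossed at n = 17.

n = 17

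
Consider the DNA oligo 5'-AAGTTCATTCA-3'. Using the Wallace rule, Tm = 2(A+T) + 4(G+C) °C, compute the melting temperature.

Base counts: A=4, T=4, C=2, G=1
AT pairs contribute 8, GC pairs contribute 3.
Tm = 4·3 + 2·8 = 12 + 16 = 28°C

28°C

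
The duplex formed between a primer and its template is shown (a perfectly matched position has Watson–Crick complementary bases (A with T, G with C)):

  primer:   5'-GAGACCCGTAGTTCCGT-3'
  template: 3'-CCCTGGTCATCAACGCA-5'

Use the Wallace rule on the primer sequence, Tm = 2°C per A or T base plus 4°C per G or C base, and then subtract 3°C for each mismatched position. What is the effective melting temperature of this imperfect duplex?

Primer base counts: A=3, T=4, G=5, C=5 → A+T=7, G+C=10
Perfect-match Tm = 2(7) + 4(10) = 14 + 40 = 54°C
Mismatches (positions where the bases are not complementary): 3 (at positions 2, 7, 14)
Effective Tm = 54 − 3×3 = 54 − 9 = 45°C

45°C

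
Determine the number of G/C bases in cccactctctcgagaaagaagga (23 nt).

12

A=8, C=7, G=5, T=3
Total G or C: 5 + 7 = 12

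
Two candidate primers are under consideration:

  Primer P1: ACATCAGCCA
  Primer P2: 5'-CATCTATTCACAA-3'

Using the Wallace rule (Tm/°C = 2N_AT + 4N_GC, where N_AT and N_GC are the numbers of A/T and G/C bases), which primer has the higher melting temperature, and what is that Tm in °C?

Primer P1: A+T=5, G+C=5 → Tm = 2(5)+4(5) = 30°C
Primer P2: A+T=9, G+C=4 → Tm = 2(9)+4(4) = 34°C
30°C vs 34°C → primer P2 is higher.

Primer P2, 34°C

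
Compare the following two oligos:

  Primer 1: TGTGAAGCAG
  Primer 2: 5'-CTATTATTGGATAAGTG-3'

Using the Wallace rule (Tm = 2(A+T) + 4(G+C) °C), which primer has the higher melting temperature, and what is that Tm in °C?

Primer 1: A+T=5, G+C=5 → Tm = 2(5)+4(5) = 30°C
Primer 2: A+T=12, G+C=5 → Tm = 2(12)+4(5) = 44°C
30°C vs 44°C → primer 2 is higher.

Primer 2, 44°C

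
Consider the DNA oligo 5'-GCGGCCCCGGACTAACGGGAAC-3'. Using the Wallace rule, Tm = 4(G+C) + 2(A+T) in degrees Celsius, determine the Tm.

76°C

Scanning the sequence gives C=8, G=8, T=1, A=5.
AT pairs contribute 6, GC pairs contribute 16.
Tm = 4·16 + 2·6 = 64 + 12 = 76°C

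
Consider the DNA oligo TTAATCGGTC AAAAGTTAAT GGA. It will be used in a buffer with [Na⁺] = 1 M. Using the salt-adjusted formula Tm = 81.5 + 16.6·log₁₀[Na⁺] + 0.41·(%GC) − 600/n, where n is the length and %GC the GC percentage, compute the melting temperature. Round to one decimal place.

67.9°C

Length n = 23. T=7, G=5, C=2, A=9
G+C = 7, so %GC = 7/23 × 100 = 30.435%
Salt term: 16.6 × (0) = 0
GC term: 0.41 × 30.435 = 12.478; length term: −600/23 = −26.087
Tm = 81.5 + (0) + 12.478 − 26.087 = 67.891 → 67.9°C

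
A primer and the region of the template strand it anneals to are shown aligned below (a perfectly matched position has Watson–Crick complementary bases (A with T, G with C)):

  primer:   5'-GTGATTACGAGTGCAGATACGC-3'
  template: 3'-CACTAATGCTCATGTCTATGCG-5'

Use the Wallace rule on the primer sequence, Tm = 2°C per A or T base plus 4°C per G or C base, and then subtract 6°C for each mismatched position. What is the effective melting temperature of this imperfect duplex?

Primer base counts: A=6, T=5, G=7, C=4 → A+T=11, G+C=11
Perfect-match Tm = 2(11) + 4(11) = 22 + 44 = 66°C
Mismatches (positions where the bases are not complementary): 1 (at position 13)
Effective Tm = 66 − 1×6 = 66 − 6 = 60°C

60°C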